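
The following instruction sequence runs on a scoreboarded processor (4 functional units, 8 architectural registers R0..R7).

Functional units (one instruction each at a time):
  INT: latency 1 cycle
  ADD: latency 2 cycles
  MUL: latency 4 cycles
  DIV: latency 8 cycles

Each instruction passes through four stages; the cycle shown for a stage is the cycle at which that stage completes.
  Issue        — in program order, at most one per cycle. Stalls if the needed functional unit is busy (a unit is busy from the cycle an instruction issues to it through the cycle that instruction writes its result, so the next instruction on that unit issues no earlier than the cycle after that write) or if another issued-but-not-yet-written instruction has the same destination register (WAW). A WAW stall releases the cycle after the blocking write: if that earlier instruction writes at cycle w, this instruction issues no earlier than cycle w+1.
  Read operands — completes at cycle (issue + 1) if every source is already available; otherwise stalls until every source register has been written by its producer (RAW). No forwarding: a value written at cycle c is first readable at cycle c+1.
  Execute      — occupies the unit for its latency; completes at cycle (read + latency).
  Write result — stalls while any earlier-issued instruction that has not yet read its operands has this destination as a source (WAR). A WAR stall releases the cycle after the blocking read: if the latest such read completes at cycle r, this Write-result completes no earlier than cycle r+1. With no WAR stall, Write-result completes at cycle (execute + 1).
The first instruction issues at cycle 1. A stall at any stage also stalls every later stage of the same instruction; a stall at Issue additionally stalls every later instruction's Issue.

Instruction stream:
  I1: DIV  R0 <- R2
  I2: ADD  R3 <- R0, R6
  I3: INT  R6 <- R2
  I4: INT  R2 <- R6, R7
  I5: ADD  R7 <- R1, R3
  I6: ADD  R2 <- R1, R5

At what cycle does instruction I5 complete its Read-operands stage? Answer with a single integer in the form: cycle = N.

cycle = 17

I1 -> (1, 2, 10, 11)
I2 -> (2, 12, 14, 15)  // RAW R0: wait I1 write@11
I3 -> (3, 4, 5, 13)  // WAR R6: wait I2 read@12
I4 -> (14, 15, 16, 17)  // struct: INT busy until I3 writes@13
I5 -> (16, 17, 19, 20)  // struct: ADD busy until I2 writes@15
I6 -> (21, 22, 24, 25)  // struct: ADD busy until I5 writes@20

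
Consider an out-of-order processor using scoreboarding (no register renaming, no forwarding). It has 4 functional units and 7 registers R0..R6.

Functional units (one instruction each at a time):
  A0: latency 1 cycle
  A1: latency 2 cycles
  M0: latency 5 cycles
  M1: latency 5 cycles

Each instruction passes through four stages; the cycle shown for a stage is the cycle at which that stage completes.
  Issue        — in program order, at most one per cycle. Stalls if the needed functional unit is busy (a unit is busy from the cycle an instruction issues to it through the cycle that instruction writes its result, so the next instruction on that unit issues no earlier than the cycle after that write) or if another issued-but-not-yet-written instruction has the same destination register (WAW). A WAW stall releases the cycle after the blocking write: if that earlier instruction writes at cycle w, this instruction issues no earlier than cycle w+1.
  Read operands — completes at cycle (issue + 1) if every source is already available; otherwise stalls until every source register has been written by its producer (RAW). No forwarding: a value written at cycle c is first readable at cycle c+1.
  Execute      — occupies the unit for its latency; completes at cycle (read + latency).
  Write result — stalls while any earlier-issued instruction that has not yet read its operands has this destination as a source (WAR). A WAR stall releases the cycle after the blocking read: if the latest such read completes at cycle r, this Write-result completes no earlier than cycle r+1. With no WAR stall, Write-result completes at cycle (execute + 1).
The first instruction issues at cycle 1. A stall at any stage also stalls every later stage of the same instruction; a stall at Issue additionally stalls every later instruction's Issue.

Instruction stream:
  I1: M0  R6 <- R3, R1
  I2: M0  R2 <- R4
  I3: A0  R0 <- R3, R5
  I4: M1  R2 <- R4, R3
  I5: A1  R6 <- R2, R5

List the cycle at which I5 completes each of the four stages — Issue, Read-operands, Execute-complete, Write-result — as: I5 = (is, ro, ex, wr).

I5 = (18, 25, 27, 28)

I1: IS=1 RO=2 EX=7 WR=8
I2: IS=9 RO=10 EX=15 WR=16  [struct: M0 busy until I1 writes@8]
I3: IS=10 RO=11 EX=12 WR=13
I4: IS=17 RO=18 EX=23 WR=24  [WAW R2: wait I2 write@16]
I5: IS=18 RO=25 EX=27 WR=28  [RAW R2: wait I4 write@24]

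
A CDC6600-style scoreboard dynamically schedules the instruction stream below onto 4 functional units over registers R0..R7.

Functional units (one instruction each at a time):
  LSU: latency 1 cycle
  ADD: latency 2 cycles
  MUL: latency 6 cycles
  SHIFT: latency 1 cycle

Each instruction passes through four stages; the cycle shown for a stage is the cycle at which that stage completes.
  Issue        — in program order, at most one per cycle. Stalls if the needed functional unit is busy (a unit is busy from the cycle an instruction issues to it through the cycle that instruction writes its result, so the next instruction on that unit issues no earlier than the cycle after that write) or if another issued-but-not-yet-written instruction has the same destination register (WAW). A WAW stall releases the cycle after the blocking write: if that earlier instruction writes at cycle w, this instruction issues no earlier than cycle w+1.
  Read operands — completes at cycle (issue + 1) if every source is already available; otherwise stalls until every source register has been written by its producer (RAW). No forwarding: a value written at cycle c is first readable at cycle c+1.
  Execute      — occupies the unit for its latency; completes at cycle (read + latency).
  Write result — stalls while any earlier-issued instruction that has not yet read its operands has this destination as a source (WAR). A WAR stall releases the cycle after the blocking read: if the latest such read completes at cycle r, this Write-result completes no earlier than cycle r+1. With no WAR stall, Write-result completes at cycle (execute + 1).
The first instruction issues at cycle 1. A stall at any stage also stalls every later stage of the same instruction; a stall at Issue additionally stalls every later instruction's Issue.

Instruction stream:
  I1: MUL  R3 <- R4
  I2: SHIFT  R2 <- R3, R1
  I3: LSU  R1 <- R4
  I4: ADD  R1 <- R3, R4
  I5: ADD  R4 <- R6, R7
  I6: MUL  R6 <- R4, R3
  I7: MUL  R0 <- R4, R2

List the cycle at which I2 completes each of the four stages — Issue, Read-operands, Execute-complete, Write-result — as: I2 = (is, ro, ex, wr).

I1 -> (1, 2, 8, 9)
I2 -> (2, 10, 11, 12)  // RAW R3: wait I1 write@9
I3 -> (3, 4, 5, 11)  // WAR R1: wait I2 read@10
I4 -> (12, 13, 15, 16)  // WAW R1: wait I3 write@11
I5 -> (17, 18, 20, 21)  // struct: ADD busy until I4 writes@16
I6 -> (18, 22, 28, 29)  // RAW R4: wait I5 write@21
I7 -> (30, 31, 37, 38)  // struct: MUL busy until I6 writes@29

I2 = (2, 10, 11, 12)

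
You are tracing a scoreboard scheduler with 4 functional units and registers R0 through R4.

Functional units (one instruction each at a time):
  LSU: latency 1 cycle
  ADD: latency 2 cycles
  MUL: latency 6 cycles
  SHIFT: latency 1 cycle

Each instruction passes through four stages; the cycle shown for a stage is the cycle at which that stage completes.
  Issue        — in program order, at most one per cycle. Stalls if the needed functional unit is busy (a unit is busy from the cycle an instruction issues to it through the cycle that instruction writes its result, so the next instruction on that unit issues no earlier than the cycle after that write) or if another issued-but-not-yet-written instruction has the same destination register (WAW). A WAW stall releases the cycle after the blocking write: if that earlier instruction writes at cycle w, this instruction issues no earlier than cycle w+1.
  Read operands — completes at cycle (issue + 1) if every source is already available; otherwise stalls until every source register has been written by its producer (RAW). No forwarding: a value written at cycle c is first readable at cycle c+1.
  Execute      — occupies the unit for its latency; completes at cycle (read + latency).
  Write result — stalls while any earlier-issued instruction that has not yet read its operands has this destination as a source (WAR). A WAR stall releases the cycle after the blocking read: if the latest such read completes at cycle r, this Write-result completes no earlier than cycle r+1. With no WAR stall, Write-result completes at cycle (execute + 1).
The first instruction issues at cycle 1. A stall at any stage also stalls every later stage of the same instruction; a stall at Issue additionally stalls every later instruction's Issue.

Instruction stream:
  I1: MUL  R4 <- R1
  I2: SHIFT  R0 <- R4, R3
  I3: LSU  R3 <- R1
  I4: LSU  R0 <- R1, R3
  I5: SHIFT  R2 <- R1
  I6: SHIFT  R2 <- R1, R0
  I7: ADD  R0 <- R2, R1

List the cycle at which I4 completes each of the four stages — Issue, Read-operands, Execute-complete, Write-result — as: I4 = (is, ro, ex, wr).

I1: IS=1 RO=2 EX=8 WR=9
I2: IS=2 RO=10 EX=11 WR=12  [RAW R4: wait I1 write@9]
I3: IS=3 RO=4 EX=5 WR=11  [WAR R3: wait I2 read@10]
I4: IS=13 RO=14 EX=15 WR=16  [WAW R0: wait I2 write@12]
I5: IS=14 RO=15 EX=16 WR=17
I6: IS=18 RO=19 EX=20 WR=21  [struct: SHIFT busy until I5 writes@17]
I7: IS=19 RO=22 EX=24 WR=25  [RAW R2: wait I6 write@21]

I4 = (13, 14, 15, 16)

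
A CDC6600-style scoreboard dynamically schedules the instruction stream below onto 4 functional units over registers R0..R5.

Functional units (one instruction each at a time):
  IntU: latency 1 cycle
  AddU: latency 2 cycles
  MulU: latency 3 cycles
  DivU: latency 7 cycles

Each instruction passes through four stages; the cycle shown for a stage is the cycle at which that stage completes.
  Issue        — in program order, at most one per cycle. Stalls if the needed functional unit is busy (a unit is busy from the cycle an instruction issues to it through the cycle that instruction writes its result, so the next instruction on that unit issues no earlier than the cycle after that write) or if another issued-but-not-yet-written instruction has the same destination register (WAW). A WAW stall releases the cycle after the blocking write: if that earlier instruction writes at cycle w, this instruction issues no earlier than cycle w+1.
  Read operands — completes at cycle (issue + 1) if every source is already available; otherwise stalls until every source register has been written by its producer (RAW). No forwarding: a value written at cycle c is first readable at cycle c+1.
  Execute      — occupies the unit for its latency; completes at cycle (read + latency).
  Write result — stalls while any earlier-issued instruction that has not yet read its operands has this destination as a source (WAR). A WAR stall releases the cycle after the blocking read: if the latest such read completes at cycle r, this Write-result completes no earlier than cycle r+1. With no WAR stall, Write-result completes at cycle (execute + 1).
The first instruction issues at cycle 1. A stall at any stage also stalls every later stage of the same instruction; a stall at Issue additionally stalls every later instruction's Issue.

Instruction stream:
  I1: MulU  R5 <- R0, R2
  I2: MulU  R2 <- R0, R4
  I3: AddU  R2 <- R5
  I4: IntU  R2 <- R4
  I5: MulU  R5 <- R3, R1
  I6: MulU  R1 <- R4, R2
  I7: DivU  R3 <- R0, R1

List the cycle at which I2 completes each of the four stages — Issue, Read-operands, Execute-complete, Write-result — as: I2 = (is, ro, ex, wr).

cycle 1: issue I1 (MulU)
cycle 2: I1 read-ops
cycle 5: I1 finished on MulU
cycle 6: I1→R5
cycle 7: issue I2 (MulU)
cycle 8: I2 read-ops
cycle 11: I2 finished on MulU
cycle 12: I2→R2
cycle 13: issue I3 (AddU)
cycle 14: I3 read-ops
cycle 16: I3 finished on AddU
cycle 17: I3→R2
cycle 18: issue I4 (IntU)
cycle 19: I4 read-ops | issue I5 (MulU)
cycle 20: I4 finished on IntU | I5 read-ops
cycle 21: I4→R2
cycle 23: I5 finished on MulU
cycle 24: I5→R5
cycle 25: issue I6 (MulU)
cycle 26: I6 read-ops | issue I7 (DivU)
cycle 29: I6 finished on MulU
cycle 30: I6→R1
cycle 31: I7 read-ops
cycle 38: I7 finished on DivU
cycle 39: I7→R3

I2 = (7, 8, 11, 12)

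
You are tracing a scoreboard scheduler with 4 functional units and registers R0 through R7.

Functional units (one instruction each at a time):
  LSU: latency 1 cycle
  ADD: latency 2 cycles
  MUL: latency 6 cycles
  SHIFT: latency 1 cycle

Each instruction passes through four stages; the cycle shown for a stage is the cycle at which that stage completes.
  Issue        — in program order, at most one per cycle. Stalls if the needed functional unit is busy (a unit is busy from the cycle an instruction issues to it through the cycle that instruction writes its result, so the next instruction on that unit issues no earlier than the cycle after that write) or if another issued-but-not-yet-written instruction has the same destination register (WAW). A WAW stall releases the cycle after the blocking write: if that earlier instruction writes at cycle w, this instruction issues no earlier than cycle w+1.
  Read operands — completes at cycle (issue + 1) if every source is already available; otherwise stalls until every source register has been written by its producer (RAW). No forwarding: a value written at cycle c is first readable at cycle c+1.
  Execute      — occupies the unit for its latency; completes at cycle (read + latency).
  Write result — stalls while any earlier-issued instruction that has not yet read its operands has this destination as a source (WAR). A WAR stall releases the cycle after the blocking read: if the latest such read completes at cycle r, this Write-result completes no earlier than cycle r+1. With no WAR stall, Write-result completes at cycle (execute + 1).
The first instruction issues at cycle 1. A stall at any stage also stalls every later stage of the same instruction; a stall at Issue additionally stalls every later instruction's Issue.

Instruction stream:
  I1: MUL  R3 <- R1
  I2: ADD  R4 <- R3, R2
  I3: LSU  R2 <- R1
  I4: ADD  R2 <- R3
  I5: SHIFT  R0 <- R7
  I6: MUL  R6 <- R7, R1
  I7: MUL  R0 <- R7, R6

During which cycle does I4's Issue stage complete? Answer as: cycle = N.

cycle = 14

  I1 | 1 | 2 | 8 | 9
  I2 | 2 | 10 | 12 | 13   RAW R3: wait I1 write@9
  I3 | 3 | 4 | 5 | 11   WAR R2: wait I2 read@10
  I4 | 14 | 15 | 17 | 18   struct: ADD busy until I2 writes@13
  I5 | 15 | 16 | 17 | 18
  I6 | 16 | 17 | 23 | 24
  I7 | 25 | 26 | 32 | 33   struct: MUL busy until I6 writes@24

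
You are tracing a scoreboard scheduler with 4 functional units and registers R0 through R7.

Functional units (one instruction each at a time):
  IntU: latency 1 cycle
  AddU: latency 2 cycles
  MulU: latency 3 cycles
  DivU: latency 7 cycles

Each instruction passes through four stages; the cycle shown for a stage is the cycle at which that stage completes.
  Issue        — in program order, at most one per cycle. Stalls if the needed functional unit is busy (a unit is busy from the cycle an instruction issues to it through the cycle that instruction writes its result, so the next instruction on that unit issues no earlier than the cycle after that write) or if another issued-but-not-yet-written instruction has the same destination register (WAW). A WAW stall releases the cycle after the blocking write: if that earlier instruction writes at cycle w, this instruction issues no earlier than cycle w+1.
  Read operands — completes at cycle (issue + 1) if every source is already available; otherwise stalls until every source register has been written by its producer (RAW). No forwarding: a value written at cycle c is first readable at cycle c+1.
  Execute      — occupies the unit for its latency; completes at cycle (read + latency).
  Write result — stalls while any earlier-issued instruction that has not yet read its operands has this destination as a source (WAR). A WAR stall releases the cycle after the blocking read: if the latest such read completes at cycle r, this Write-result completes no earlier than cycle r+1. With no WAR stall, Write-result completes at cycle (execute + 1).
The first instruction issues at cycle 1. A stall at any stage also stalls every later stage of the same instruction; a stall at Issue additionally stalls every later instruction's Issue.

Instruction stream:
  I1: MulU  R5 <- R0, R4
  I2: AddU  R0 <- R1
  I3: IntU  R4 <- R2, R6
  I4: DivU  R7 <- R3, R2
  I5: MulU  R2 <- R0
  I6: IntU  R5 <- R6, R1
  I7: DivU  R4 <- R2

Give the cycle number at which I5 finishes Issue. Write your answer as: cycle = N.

cycle = 7

I1  is:1  ro:2  ex:5  wr:6
I2  is:2  ro:3  ex:5  wr:6
I3  is:3  ro:4  ex:5  wr:6
I4  is:4  ro:5  ex:12  wr:13
I5  is:7  ro:8  ex:11  wr:12  — struct: MulU busy until I1 writes@6
I6  is:8  ro:9  ex:10  wr:11
I7  is:14  ro:15  ex:22  wr:23  — struct: DivU busy until I4 writes@13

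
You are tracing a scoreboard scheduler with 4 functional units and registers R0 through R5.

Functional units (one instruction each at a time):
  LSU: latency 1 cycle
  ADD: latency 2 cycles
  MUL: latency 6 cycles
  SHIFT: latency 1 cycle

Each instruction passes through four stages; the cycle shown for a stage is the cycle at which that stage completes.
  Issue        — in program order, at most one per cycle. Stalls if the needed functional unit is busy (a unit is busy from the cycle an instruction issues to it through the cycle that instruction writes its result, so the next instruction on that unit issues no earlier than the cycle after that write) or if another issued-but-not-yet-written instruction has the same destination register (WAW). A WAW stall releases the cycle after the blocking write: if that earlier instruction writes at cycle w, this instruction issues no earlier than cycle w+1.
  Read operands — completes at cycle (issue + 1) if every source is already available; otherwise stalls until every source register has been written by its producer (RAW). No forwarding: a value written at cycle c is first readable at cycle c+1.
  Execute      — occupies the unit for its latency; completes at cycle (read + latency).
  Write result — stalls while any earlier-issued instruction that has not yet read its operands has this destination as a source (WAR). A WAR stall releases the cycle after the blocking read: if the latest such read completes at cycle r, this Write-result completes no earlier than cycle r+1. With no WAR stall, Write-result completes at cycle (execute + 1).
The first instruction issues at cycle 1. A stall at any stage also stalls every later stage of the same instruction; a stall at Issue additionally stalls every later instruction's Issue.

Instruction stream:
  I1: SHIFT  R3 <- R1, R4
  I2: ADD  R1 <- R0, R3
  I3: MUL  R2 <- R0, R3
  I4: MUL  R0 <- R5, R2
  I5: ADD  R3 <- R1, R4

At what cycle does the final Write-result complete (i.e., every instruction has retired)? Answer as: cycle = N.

cycle = 21

1) issue 1, read 2, done 3, write 4
2) issue 2, read 5, done 7, write 8  <RAW R3: wait I1 write@4>
3) issue 3, read 5, done 11, write 12  <RAW R3: wait I1 write@4>
4) issue 13, read 14, done 20, write 21  <struct: MUL busy until I3 writes@12>
5) issue 14, read 15, done 17, write 18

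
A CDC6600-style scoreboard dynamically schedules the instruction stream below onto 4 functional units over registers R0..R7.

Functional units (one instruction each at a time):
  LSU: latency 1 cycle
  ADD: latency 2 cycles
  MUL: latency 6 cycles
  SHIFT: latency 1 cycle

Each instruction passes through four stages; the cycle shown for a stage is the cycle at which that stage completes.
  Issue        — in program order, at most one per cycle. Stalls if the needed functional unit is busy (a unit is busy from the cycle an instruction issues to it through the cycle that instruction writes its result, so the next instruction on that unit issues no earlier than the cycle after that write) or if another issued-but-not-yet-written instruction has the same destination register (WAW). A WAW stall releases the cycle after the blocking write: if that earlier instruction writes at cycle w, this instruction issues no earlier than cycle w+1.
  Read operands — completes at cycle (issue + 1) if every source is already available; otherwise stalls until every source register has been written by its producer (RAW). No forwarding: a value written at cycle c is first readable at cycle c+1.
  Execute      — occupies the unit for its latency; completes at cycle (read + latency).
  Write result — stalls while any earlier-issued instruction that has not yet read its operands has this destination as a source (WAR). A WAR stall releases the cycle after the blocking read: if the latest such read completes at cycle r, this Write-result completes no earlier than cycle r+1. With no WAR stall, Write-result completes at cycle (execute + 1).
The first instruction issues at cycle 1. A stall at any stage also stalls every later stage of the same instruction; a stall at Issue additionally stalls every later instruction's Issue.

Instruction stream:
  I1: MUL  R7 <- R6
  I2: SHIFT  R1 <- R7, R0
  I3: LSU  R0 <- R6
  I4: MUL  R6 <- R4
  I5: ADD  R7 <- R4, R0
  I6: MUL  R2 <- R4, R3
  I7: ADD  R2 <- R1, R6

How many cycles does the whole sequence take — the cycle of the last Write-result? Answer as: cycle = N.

cycle = 32

1) issue 1, read 2, done 8, write 9
2) issue 2, read 10, done 11, write 12  <RAW R7: wait I1 write@9>
3) issue 3, read 4, done 5, write 11  <WAR R0: wait I2 read@10>
4) issue 10, read 11, done 17, write 18  <struct: MUL busy until I1 writes@9>
5) issue 11, read 12, done 14, write 15
6) issue 19, read 20, done 26, write 27  <struct: MUL busy until I4 writes@18>
7) issue 28, read 29, done 31, write 32  <WAW R2: wait I6 write@27>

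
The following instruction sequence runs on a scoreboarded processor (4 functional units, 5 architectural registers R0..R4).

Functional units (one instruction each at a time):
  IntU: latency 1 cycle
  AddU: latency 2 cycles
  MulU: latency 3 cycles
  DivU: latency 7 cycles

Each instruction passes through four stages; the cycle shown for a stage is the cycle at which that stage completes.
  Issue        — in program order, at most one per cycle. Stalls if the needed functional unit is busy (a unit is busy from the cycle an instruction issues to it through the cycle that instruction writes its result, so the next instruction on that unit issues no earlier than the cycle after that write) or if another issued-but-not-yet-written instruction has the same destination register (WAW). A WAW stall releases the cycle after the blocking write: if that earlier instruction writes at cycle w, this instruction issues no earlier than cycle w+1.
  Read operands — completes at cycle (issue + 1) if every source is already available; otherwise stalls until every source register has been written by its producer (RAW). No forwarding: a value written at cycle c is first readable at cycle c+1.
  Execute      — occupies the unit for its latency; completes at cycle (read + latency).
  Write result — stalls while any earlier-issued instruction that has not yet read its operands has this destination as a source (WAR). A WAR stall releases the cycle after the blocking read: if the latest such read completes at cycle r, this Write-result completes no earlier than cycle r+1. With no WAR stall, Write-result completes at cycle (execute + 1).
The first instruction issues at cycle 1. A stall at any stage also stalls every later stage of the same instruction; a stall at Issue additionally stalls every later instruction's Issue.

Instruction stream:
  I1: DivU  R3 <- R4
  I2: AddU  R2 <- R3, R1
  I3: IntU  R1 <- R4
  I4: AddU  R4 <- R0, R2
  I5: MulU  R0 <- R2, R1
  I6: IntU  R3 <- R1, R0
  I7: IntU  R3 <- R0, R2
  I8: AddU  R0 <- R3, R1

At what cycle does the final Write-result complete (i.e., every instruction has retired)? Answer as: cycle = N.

t=1  I1→DivU
t=2  I1 RO, I2→AddU
t=3  I3→IntU
t=4  I3 RO
t=5  I3 EX
t=9  I1 EX
t=10  I1 WR R3
t=11  I2 RO
t=12  I3 WR R1
t=13  I2 EX
t=14  I2 WR R2
t=15  I4→AddU
t=16  I4 RO, I5→MulU
t=17  I5 RO, I6→IntU
t=18  I4 EX
t=19  I4 WR R4
t=20  I5 EX
t=21  I5 WR R0
t=22  I6 RO
t=23  I6 EX
t=24  I6 WR R3
t=25  I7→IntU
t=26  I7 RO, I8→AddU
t=27  I7 EX
t=28  I7 WR R3
t=29  I8 RO
t=31  I8 EX
t=32  I8 WR R0

cycle = 32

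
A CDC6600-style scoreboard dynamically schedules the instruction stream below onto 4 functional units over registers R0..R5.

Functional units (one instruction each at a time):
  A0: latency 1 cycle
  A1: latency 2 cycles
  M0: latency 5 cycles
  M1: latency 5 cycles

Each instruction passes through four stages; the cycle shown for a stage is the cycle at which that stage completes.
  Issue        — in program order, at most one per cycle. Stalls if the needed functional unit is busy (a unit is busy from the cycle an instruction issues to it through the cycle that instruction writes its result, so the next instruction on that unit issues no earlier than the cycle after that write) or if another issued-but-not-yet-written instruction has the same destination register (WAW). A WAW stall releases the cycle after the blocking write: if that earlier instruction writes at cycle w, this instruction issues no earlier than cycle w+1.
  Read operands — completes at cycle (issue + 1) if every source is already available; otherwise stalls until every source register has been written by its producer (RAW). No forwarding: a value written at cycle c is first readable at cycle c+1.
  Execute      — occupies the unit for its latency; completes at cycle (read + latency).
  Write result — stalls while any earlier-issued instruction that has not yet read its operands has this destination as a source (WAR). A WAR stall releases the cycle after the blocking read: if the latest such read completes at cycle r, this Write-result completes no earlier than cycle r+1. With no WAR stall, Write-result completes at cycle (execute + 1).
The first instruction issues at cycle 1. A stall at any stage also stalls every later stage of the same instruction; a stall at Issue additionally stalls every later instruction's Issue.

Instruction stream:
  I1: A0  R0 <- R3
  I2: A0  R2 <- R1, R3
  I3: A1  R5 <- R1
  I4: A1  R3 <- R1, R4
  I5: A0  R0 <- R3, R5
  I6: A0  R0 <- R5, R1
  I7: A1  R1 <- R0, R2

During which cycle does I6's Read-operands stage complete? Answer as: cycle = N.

cycle = 20

I1  is:1  ro:2  ex:3  wr:4
I2  is:5  ro:6  ex:7  wr:8  — struct: A0 busy until I1 writes@4
I3  is:6  ro:7  ex:9  wr:10
I4  is:11  ro:12  ex:14  wr:15  — struct: A1 busy until I3 writes@10
I5  is:12  ro:16  ex:17  wr:18  — RAW R3: wait I4 write@15
I6  is:19  ro:20  ex:21  wr:22  — struct: A0 busy until I5 writes@18
I7  is:20  ro:23  ex:25  wr:26  — RAW R0: wait I6 write@22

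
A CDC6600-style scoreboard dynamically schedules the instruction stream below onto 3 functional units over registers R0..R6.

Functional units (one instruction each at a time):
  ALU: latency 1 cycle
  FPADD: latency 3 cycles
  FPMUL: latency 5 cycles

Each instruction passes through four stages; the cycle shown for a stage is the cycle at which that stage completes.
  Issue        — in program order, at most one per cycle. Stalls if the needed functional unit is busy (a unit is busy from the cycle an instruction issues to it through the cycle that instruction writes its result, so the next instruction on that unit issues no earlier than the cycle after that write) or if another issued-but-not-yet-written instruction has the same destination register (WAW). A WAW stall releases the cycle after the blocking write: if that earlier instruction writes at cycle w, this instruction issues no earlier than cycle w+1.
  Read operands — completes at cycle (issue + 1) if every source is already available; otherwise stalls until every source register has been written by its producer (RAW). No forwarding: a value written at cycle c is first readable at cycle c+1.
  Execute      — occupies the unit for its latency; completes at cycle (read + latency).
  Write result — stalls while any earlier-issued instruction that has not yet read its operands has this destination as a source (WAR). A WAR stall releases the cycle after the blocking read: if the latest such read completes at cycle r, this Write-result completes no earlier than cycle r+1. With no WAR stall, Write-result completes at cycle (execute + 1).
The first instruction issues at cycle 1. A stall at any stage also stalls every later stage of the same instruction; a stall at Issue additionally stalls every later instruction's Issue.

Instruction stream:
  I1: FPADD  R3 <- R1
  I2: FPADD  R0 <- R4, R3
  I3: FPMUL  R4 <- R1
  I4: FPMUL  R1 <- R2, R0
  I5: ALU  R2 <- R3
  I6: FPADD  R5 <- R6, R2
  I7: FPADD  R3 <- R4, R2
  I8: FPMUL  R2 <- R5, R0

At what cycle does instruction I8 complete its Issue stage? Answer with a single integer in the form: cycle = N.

cycle = 27

c1: I1 issues→FPADD
c2: I1 reads
c5: I1 exec-done
c6: I1 writes R3
c7: I2 issues→FPADD
c8: I2 reads | I3 issues→FPMUL
c9: I3 reads
c11: I2 exec-done
c12: I2 writes R0
c14: I3 exec-done
c15: I3 writes R4
c16: I4 issues→FPMUL
c17: I4 reads | I5 issues→ALU
c18: I5 reads | I6 issues→FPADD
c19: I5 exec-done
c20: I5 writes R2
c21: I6 reads
c22: I4 exec-done
c23: I4 writes R1
c24: I6 exec-done
c25: I6 writes R5
c26: I7 issues→FPADD
c27: I7 reads | I8 issues→FPMUL
c28: I8 reads
c30: I7 exec-done
c31: I7 writes R3
c33: I8 exec-done
c34: I8 writes R2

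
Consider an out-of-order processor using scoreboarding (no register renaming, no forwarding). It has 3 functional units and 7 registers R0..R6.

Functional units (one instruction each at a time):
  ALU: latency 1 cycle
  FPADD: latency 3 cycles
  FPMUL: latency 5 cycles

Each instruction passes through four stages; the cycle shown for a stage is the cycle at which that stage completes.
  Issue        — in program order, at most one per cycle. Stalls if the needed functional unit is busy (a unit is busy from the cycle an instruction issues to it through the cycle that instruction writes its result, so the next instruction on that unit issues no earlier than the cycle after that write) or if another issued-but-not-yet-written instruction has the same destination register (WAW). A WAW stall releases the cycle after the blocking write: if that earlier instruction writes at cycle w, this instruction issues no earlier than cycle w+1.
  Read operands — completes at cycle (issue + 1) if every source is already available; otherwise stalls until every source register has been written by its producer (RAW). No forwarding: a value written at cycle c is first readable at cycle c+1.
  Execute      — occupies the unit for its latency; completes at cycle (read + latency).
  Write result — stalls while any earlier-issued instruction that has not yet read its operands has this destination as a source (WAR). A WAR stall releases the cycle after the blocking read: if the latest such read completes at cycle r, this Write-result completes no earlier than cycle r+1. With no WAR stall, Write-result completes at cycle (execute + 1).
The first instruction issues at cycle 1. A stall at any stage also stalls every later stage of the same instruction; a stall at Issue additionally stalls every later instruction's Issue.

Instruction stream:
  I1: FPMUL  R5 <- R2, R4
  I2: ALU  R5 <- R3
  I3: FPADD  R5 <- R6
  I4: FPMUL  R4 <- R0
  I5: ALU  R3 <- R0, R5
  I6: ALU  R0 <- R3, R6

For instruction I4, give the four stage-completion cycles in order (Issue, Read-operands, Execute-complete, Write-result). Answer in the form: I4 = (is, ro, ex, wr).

[1] I1→FPMUL
[2] I1 RO
[7] I1 EX
[8] I1 WR R5
[9] I2→ALU
[10] I2 RO
[11] I2 EX
[12] I2 WR R5
[13] I3→FPADD
[14] I3 RO, I4→FPMUL
[15] I4 RO, I5→ALU
[17] I3 EX
[18] I3 WR R5
[19] I5 RO
[20] I4 EX, I5 EX
[21] I4 WR R4, I5 WR R3
[22] I6→ALU
[23] I6 RO
[24] I6 EX
[25] I6 WR R0

I4 = (14, 15, 20, 21)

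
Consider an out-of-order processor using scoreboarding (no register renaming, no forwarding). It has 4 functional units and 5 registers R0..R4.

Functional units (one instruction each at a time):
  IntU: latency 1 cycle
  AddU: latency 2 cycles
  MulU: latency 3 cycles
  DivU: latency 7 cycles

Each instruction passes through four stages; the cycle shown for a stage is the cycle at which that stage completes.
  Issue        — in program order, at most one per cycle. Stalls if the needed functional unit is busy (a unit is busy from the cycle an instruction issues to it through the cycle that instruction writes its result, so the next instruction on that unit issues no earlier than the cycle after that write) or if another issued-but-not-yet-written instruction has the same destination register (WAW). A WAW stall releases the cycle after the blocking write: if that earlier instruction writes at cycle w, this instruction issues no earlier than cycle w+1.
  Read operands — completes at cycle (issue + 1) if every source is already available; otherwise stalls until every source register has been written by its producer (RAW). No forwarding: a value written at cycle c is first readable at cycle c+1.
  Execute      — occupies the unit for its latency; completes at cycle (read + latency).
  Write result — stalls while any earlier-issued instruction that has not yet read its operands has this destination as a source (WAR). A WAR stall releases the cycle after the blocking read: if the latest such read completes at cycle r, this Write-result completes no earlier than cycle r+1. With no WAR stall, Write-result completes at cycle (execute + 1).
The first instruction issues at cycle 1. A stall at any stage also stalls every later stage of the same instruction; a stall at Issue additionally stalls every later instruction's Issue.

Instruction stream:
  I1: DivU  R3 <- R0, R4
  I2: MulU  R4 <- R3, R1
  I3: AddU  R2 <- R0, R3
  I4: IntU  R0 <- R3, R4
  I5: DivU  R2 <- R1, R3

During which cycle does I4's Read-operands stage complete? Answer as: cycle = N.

cycle = 16

cycle 1: I1 dispatched to DivU
cycle 2: I1 operands ready · I2 dispatched to MulU
cycle 3: I3 dispatched to AddU
cycle 4: I4 dispatched to IntU
cycle 9: I1 complete
cycle 10: R3←I1
cycle 11: I2 operands ready · I3 operands ready
cycle 13: I3 complete
cycle 14: I2 complete · R2←I3
cycle 15: R4←I2 · I5 dispatched to DivU
cycle 16: I4 operands ready · I5 operands ready
cycle 17: I4 complete
cycle 18: R0←I4
cycle 23: I5 complete
cycle 24: R2←I5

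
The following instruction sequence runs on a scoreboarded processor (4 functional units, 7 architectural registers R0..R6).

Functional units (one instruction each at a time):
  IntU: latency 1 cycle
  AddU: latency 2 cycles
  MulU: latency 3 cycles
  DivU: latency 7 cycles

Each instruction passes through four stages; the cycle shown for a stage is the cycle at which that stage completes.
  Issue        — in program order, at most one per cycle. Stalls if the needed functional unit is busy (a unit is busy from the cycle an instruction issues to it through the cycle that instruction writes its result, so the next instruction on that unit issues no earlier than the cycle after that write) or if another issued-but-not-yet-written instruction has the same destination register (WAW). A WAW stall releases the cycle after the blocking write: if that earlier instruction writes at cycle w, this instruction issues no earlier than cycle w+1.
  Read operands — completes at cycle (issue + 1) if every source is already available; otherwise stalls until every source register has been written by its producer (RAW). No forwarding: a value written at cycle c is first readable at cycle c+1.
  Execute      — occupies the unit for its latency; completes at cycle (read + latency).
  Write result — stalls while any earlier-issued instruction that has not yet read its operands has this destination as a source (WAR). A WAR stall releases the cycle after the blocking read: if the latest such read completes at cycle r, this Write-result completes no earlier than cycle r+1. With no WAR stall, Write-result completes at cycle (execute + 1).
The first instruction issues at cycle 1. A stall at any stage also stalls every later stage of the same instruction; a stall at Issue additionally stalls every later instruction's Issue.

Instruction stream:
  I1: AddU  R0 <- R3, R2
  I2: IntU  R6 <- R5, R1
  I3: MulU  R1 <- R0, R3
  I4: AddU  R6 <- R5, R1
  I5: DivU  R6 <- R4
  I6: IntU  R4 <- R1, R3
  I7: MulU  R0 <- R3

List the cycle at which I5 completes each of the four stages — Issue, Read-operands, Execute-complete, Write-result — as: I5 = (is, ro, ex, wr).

I5 = (15, 16, 23, 24)

cycle 1: I1→AddU
cycle 2: I1 RO | I2→IntU
cycle 3: I2 RO | I3→MulU
cycle 4: I1 EX | I2 EX
cycle 5: I1 WR R0 | I2 WR R6
cycle 6: I3 RO | I4→AddU
cycle 9: I3 EX
cycle 10: I3 WR R1
cycle 11: I4 RO
cycle 13: I4 EX
cycle 14: I4 WR R6
cycle 15: I5→DivU
cycle 16: I5 RO | I6→IntU
cycle 17: I6 RO | I7→MulU
cycle 18: I6 EX | I7 RO
cycle 19: I6 WR R4
cycle 21: I7 EX
cycle 22: I7 WR R0
cycle 23: I5 EX
cycle 24: I5 WR R6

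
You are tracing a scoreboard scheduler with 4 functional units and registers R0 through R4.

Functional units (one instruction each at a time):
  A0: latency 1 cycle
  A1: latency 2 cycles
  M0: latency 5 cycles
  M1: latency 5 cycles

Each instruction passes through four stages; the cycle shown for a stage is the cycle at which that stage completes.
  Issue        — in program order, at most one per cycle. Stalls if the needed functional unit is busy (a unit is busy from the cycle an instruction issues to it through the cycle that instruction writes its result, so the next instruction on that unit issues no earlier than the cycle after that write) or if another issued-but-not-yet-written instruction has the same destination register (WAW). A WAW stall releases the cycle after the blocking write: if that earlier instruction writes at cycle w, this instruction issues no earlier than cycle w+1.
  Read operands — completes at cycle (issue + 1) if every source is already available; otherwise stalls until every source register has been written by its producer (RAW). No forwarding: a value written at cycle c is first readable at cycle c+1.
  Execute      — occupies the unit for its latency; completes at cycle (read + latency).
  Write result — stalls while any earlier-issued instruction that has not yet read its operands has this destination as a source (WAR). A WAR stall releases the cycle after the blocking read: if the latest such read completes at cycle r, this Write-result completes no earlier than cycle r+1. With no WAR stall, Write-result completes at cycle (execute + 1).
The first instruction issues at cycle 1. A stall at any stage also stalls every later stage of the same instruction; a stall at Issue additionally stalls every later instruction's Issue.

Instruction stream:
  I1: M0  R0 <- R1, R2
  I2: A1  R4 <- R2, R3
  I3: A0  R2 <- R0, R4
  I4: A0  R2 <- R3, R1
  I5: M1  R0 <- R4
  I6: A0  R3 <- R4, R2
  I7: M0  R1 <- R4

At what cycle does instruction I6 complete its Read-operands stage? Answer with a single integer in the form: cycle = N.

[1] I1 issues→M0
[2] I1 reads; I2 issues→A1
[3] I2 reads; I3 issues→A0
[5] I2 exec-done
[6] I2 writes R4
[7] I1 exec-done
[8] I1 writes R0
[9] I3 reads
[10] I3 exec-done
[11] I3 writes R2
[12] I4 issues→A0
[13] I4 reads; I5 issues→M1
[14] I4 exec-done; I5 reads
[15] I4 writes R2
[16] I6 issues→A0
[17] I6 reads; I7 issues→M0
[18] I6 exec-done; I7 reads
[19] I5 exec-done; I6 writes R3
[20] I5 writes R0
[23] I7 exec-done
[24] I7 writes R1

cycle = 17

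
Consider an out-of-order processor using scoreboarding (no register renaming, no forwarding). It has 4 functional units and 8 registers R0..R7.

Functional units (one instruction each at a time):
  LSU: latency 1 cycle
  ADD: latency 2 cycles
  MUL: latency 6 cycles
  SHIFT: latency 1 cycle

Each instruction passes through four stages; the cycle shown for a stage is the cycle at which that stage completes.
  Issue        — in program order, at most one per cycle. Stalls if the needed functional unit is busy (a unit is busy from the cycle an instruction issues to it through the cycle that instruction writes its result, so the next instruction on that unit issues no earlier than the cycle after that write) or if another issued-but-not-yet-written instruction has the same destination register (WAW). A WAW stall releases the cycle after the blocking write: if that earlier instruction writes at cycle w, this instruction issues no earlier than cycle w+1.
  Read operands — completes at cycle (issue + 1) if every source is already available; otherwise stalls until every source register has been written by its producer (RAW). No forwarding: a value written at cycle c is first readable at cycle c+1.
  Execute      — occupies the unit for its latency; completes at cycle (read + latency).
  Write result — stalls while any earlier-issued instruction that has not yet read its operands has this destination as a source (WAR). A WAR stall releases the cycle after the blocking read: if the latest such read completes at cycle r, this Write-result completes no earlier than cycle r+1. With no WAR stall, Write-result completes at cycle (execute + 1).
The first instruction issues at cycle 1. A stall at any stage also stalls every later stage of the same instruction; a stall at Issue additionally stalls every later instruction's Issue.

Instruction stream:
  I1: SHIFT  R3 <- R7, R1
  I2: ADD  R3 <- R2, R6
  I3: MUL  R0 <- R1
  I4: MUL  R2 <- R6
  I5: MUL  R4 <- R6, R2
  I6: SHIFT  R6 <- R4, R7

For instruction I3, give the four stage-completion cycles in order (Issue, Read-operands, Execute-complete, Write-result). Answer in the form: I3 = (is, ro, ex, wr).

I3 = (6, 7, 13, 14)

I1: IS=1 RO=2 EX=3 WR=4
I2: IS=5 RO=6 EX=8 WR=9  [WAW R3: wait I1 write@4]
I3: IS=6 RO=7 EX=13 WR=14
I4: IS=15 RO=16 EX=22 WR=23  [struct: MUL busy until I3 writes@14]
I5: IS=24 RO=25 EX=31 WR=32  [struct: MUL busy until I4 writes@23]
I6: IS=25 RO=33 EX=34 WR=35  [RAW R4: wait I5 write@32]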